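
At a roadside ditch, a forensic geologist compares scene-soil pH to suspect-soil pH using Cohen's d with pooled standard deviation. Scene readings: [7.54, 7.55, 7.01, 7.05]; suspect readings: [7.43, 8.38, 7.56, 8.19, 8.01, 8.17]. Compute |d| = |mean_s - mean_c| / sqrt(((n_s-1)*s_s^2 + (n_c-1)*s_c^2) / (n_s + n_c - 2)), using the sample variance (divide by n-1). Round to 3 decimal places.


Pooled-variance Cohen's d for soil pH comparison:
Scene mean = 29.15 / 4 = 7.2875
Suspect mean = 47.74 / 6 = 7.956667
Scene sample variance s_s^2 = 0.088692
Suspect sample variance s_c^2 = 0.143347
Pooled variance = ((n_s-1)*s_s^2 + (n_c-1)*s_c^2) / (n_s + n_c - 2) = 0.122851
Pooled SD = sqrt(0.122851) = 0.350501
Mean difference = -0.669167
|d| = |-0.669167| / 0.350501 = 1.909

1.909


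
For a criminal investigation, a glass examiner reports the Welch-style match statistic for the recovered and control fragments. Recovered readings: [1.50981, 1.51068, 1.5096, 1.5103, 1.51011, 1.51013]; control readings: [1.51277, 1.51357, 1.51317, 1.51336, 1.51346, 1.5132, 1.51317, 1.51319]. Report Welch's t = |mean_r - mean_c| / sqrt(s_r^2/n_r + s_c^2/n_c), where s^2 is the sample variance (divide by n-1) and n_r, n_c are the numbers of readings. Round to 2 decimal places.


Welch's t-criterion for glass RI comparison:
Recovered mean = sum / n_r = 9.06063 / 6 = 1.510105
Control mean = sum / n_c = 12.10589 / 8 = 1.5132363
Recovered sample variance s_r^2 = 1.4227e-07
Control sample variance s_c^2 = 5.80554e-08
Welch SE (unpooled) = sqrt(s_r^2/n_r + s_c^2/n_c) = sqrt(2.37117e-08 + 7.25692e-09) = sqrt(3.09686e-08) = 0.000175979
|mean_r - mean_c| = 0.00313125
t = 0.00313125 / 0.000175979 = 17.79

17.79


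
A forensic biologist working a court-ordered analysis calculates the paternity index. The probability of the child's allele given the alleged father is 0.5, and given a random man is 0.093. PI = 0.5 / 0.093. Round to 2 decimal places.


Paternity Index calculation:
PI = P(allele|father) / P(allele|random)
PI = 0.5 / 0.093
PI = 5.38

5.38


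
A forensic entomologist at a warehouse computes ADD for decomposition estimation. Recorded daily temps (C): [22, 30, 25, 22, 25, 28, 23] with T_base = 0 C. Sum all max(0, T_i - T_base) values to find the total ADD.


Computing ADD day by day:
Day 1: max(0, 22 - 0) = 22
Day 2: max(0, 30 - 0) = 30
Day 3: max(0, 25 - 0) = 25
Day 4: max(0, 22 - 0) = 22
Day 5: max(0, 25 - 0) = 25
Day 6: max(0, 28 - 0) = 28
Day 7: max(0, 23 - 0) = 23
Total ADD = 175

175


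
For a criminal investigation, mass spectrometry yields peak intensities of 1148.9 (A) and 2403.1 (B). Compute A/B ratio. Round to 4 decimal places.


Spectral peak ratio:
Peak A = 1148.9 counts
Peak B = 2403.1 counts
Ratio = 1148.9 / 2403.1 = 0.4781

0.4781


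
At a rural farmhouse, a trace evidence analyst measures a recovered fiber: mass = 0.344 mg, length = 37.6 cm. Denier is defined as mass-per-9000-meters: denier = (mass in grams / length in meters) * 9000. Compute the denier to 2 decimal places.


Denier calculation:
Mass in grams = 0.344 mg / 1000 = 0.000344 g
Length in meters = 37.6 cm / 100 = 0.376 m
Linear density = mass / length = 0.000344 / 0.376 = 0.00091489 g/m
Denier = (g/m) * 9000 = 0.00091489 * 9000 = 8.23

8.23


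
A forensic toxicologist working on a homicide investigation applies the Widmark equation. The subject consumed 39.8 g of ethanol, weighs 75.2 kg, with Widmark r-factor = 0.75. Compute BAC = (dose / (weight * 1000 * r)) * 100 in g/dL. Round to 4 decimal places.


Applying the Widmark formula:
BAC = (dose_g / (body_wt * 1000 * r)) * 100
Denominator = 75.2 * 1000 * 0.75 = 56400
BAC = (39.8 / 56400) * 100
BAC = 0.0706 g/dL

0.0706


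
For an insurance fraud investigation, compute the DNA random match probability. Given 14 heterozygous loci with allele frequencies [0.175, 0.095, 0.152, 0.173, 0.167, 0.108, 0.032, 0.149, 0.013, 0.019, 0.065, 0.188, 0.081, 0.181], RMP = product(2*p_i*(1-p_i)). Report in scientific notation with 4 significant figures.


Computing RMP for 14 loci:
Locus 1: 2 * 0.175 * 0.825 = 0.28875
Locus 2: 2 * 0.095 * 0.905 = 0.17195
Locus 3: 2 * 0.152 * 0.848 = 0.257792
Locus 4: 2 * 0.173 * 0.827 = 0.286142
Locus 5: 2 * 0.167 * 0.833 = 0.278222
Locus 6: 2 * 0.108 * 0.892 = 0.192672
Locus 7: 2 * 0.032 * 0.968 = 0.061952
Locus 8: 2 * 0.149 * 0.851 = 0.253598
Locus 9: 2 * 0.013 * 0.987 = 0.025662
Locus 10: 2 * 0.019 * 0.981 = 0.037278
Locus 11: 2 * 0.065 * 0.935 = 0.12155
Locus 12: 2 * 0.188 * 0.812 = 0.305312
Locus 13: 2 * 0.081 * 0.919 = 0.148878
Locus 14: 2 * 0.181 * 0.819 = 0.296478
RMP = 4.833e-12

4.833e-12


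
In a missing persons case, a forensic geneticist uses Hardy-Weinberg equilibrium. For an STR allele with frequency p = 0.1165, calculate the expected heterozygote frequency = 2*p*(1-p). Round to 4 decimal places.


Hardy-Weinberg heterozygote frequency:
q = 1 - p = 1 - 0.1165 = 0.8835
2pq = 2 * 0.1165 * 0.8835 = 0.2059

0.2059


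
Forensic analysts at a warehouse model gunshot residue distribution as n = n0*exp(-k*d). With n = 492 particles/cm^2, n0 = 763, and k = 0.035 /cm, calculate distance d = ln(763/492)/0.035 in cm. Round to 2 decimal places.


GSR distance calculation:
n0/n = 763 / 492 = 1.550813
ln(n0/n) = 0.438779
d = 0.438779 / 0.035 = 12.54 cm

12.54


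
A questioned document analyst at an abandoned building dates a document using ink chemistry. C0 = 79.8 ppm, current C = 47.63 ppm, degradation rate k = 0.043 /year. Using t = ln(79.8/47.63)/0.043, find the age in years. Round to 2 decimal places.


Document age estimation:
C0/C = 79.8 / 47.63 = 1.675415
ln(C0/C) = 0.516061
t = 0.516061 / 0.043 = 12.00 years

12.00


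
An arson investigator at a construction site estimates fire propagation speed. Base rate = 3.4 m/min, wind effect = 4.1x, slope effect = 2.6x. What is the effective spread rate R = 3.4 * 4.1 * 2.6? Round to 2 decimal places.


Fire spread rate calculation:
R = R0 * wind_factor * slope_factor
= 3.4 * 4.1 * 2.6
= 13.94 * 2.6
= 36.24 m/min

36.24


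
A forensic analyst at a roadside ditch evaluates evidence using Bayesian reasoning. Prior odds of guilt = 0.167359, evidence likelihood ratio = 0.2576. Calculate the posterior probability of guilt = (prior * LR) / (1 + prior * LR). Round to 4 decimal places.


Bayesian evidence evaluation:
Posterior odds = prior_odds * LR = 0.167359 * 0.2576 = 0.04311168
Posterior probability = posterior_odds / (1 + posterior_odds)
= 0.04311168 / (1 + 0.04311168)
= 0.04311168 / 1.04311168
= 0.0413

0.0413


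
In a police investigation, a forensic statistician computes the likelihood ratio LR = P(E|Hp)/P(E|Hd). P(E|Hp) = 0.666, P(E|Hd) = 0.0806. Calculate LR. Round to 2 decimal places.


Likelihood ratio calculation:
LR = P(E|Hp) / P(E|Hd)
LR = 0.666 / 0.0806
LR = 8.26

8.26


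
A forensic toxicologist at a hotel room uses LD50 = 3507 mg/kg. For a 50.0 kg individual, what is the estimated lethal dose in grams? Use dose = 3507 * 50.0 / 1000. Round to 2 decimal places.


Lethal dose calculation:
Lethal dose = LD50 * body_weight / 1000
= 3507 * 50.0 / 1000
= 175350 / 1000
= 175.35 g

175.35


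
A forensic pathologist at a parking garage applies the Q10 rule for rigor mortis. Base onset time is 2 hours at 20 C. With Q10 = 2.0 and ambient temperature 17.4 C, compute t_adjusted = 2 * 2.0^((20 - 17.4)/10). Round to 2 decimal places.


Rigor mortis time adjustment:
Exponent = (T_ref - T_actual) / 10 = (20 - 17.4) / 10 = 0.26
Q10 factor = 2.0^0.26 = 1.19748
t_adjusted = 2 * 1.19748 = 2.39 hours

2.39


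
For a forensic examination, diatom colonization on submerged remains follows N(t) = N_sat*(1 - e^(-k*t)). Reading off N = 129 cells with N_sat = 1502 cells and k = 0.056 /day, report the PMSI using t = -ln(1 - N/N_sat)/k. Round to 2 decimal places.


PMSI from diatom colonization curve:
N / N_sat = 129 / 1502 = 0.085885
1 - N/N_sat = 0.914115
ln(1 - N/N_sat) = -0.089799
t = -ln(1 - N/N_sat) / k = -(-0.089799) / 0.056 = 1.60 days

1.60


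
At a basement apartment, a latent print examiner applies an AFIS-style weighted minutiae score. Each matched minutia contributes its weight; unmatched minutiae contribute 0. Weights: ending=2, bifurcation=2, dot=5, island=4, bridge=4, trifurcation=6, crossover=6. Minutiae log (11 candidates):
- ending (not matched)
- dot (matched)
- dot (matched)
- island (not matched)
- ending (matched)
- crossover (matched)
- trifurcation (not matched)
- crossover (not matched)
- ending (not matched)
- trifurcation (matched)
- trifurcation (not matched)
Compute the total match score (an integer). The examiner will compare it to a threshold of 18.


Weighted minutiae match score:
  ending: not matched, +0
  dot: matched, +5 (running total 5)
  dot: matched, +5 (running total 10)
  island: not matched, +0
  ending: matched, +2 (running total 12)
  crossover: matched, +6 (running total 18)
  trifurcation: not matched, +0
  crossover: not matched, +0
  ending: not matched, +0
  trifurcation: matched, +6 (running total 24)
  trifurcation: not matched, +0
Total score = 24
Threshold = 18; verdict = identification

24


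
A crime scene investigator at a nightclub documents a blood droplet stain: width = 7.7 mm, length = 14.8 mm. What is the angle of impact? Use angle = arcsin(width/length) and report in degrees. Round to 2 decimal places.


Blood spatter impact angle calculation:
width / length = 7.7 / 14.8 = 0.52027
angle = arcsin(0.52027)
angle = 31.35 degrees

31.35


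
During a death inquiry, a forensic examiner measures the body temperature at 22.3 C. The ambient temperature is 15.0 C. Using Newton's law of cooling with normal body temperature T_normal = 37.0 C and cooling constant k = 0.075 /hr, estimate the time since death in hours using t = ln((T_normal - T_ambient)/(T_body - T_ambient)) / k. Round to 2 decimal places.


Using Newton's law of cooling:
t = ln((T_normal - T_ambient) / (T_body - T_ambient)) / k
T_normal - T_ambient = 22.0
T_body - T_ambient = 7.3
Ratio = 3.013699
ln(ratio) = 1.103168
t = 1.103168 / 0.075 = 14.71 hours

14.71


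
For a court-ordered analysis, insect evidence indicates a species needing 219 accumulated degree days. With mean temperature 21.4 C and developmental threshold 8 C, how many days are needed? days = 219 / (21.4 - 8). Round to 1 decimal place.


Insect development time:
Effective temperature = avg_temp - T_base = 21.4 - 8 = 13.4 C
Days = ADD / effective_temp = 219 / 13.4 = 16.3 days

16.3


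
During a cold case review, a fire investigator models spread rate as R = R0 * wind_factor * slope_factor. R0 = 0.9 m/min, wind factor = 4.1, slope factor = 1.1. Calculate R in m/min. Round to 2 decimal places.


Fire spread rate calculation:
R = R0 * wind_factor * slope_factor
= 0.9 * 4.1 * 1.1
= 3.69 * 1.1
= 4.06 m/min

4.06


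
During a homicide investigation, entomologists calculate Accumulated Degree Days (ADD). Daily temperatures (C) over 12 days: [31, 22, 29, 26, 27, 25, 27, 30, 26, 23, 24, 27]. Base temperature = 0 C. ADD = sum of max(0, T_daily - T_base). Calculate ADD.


Computing ADD day by day:
Day 1: max(0, 31 - 0) = 31
Day 2: max(0, 22 - 0) = 22
Day 3: max(0, 29 - 0) = 29
Day 4: max(0, 26 - 0) = 26
Day 5: max(0, 27 - 0) = 27
Day 6: max(0, 25 - 0) = 25
Day 7: max(0, 27 - 0) = 27
Day 8: max(0, 30 - 0) = 30
Day 9: max(0, 26 - 0) = 26
Day 10: max(0, 23 - 0) = 23
Day 11: max(0, 24 - 0) = 24
Day 12: max(0, 27 - 0) = 27
Total ADD = 317

317


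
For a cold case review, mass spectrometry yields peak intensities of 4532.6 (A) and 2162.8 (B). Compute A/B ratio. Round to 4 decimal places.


Spectral peak ratio:
Peak A = 4532.6 counts
Peak B = 2162.8 counts
Ratio = 4532.6 / 2162.8 = 2.0957

2.0957


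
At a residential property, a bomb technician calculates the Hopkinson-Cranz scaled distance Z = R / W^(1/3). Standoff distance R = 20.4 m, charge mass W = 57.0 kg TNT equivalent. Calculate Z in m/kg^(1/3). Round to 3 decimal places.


Scaled distance calculation:
W^(1/3) = 57.0^(1/3) = 3.848501
Z = R / W^(1/3) = 20.4 / 3.848501
Z = 5.301 m/kg^(1/3)

5.301


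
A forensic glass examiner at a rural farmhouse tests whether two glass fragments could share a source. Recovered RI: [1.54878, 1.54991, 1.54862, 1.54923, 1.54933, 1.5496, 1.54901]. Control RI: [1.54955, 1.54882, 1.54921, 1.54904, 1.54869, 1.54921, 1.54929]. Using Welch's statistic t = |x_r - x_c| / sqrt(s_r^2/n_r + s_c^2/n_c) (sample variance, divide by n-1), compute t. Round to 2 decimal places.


Welch's t-criterion for glass RI comparison:
Recovered mean = sum / n_r = 10.84448 / 7 = 1.5492114
Control mean = sum / n_c = 10.84381 / 7 = 1.5491157
Recovered sample variance s_r^2 = 2.04981e-07
Control sample variance s_c^2 = 8.51952e-08
Welch SE (unpooled) = sqrt(s_r^2/n_r + s_c^2/n_c) = sqrt(2.9283e-08 + 1.21707e-08) = sqrt(4.14537e-08) = 0.000203602
|mean_r - mean_c| = 9.57143e-05
t = 9.57143e-05 / 0.000203602 = 0.47

0.47


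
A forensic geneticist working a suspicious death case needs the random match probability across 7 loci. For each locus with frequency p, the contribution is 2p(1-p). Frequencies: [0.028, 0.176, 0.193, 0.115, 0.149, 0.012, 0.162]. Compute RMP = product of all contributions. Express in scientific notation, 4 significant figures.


Computing RMP for 7 loci:
Locus 1: 2 * 0.028 * 0.972 = 0.054432
Locus 2: 2 * 0.176 * 0.824 = 0.290048
Locus 3: 2 * 0.193 * 0.807 = 0.311502
Locus 4: 2 * 0.115 * 0.885 = 0.20355
Locus 5: 2 * 0.149 * 0.851 = 0.253598
Locus 6: 2 * 0.012 * 0.988 = 0.023712
Locus 7: 2 * 0.162 * 0.838 = 0.271512
RMP = 1.634e-06

1.634e-06


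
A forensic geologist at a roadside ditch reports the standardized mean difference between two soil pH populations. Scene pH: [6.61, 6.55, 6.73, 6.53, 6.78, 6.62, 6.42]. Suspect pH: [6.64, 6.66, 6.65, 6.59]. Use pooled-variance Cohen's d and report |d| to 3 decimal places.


Pooled-variance Cohen's d for soil pH comparison:
Scene mean = 46.24 / 7 = 6.605714
Suspect mean = 26.54 / 4 = 6.635
Scene sample variance s_s^2 = 0.014895
Suspect sample variance s_c^2 = 0.000967
Pooled variance = ((n_s-1)*s_s^2 + (n_c-1)*s_c^2) / (n_s + n_c - 2) = 0.010252
Pooled SD = sqrt(0.010252) = 0.101252
Mean difference = -0.029286
|d| = |-0.029286| / 0.101252 = 0.289

0.289


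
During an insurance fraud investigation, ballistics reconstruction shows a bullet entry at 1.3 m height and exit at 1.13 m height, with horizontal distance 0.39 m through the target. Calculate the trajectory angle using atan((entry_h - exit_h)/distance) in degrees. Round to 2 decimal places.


Bullet trajectory angle:
Height difference = 1.3 - 1.13 = 0.17 m
angle = atan(0.17 / 0.39)
angle = atan(0.435897)
angle = 23.55 degrees

23.55


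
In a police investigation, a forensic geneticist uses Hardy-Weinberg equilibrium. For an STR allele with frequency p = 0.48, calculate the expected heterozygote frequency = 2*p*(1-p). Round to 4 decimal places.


Hardy-Weinberg heterozygote frequency:
q = 1 - p = 1 - 0.48 = 0.52
2pq = 2 * 0.48 * 0.52 = 0.4992

0.4992


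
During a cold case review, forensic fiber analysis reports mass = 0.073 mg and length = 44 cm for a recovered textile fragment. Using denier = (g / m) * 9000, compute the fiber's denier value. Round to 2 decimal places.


Denier calculation:
Mass in grams = 0.073 mg / 1000 = 0.000073 g
Length in meters = 44 cm / 100 = 0.44 m
Linear density = mass / length = 0.000073 / 0.44 = 0.00016591 g/m
Denier = (g/m) * 9000 = 0.00016591 * 9000 = 1.49

1.49


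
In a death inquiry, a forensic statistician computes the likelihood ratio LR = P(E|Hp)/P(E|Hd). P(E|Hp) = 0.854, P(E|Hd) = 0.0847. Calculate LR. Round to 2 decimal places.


Likelihood ratio calculation:
LR = P(E|Hp) / P(E|Hd)
LR = 0.854 / 0.0847
LR = 10.08

10.08


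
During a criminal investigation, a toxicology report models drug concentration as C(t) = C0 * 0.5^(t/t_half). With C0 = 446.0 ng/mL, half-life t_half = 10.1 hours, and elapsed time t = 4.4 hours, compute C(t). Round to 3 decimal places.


Drug concentration decay:
Number of half-lives = t / t_half = 4.4 / 10.1 = 0.435644
Decay factor = 0.5^0.435644 = 0.73936364
C(t) = 446.0 * 0.73936364 = 329.756 ng/mL

329.756


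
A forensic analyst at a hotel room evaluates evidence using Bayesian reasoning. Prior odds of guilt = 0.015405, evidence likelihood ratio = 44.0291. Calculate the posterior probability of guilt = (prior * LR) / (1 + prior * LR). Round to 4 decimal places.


Bayesian evidence evaluation:
Posterior odds = prior_odds * LR = 0.015405 * 44.0291 = 0.6782683
Posterior probability = posterior_odds / (1 + posterior_odds)
= 0.6782683 / (1 + 0.6782683)
= 0.6782683 / 1.6782683
= 0.4041

0.4041


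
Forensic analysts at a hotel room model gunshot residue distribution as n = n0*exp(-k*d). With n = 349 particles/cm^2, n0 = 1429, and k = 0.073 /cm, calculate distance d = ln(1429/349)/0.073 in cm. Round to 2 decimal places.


GSR distance calculation:
n0/n = 1429 / 349 = 4.094556
ln(n0/n) = 1.409658
d = 1.409658 / 0.073 = 19.31 cm

19.31


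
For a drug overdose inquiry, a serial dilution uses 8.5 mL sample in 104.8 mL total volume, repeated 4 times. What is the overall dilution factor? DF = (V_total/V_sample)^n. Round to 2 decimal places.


Dilution factor calculation:
Single dilution = V_total / V_sample = 104.8 / 8.5 ≈ 12.329412
Number of dilutions = 4
Total DF = (104.8 / 8.5)^4 (full precision, rounded at the end) = 23108.38

23108.38


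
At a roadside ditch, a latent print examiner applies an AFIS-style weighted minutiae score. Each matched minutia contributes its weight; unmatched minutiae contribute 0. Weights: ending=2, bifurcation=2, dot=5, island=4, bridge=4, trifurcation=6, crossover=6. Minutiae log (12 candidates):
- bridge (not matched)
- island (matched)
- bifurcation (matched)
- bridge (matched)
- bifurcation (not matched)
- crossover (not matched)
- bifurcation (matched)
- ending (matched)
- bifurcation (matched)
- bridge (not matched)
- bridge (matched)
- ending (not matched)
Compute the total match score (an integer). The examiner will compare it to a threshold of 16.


Weighted minutiae match score:
  bridge: not matched, +0
  island: matched, +4 (running total 4)
  bifurcation: matched, +2 (running total 6)
  bridge: matched, +4 (running total 10)
  bifurcation: not matched, +0
  crossover: not matched, +0
  bifurcation: matched, +2 (running total 12)
  ending: matched, +2 (running total 14)
  bifurcation: matched, +2 (running total 16)
  bridge: not matched, +0
  bridge: matched, +4 (running total 20)
  ending: not matched, +0
Total score = 20
Threshold = 16; verdict = identification

20


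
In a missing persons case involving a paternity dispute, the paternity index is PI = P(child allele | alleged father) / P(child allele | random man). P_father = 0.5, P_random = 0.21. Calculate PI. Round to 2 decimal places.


Paternity Index calculation:
PI = P(allele|father) / P(allele|random)
PI = 0.5 / 0.21
PI = 2.38

2.38


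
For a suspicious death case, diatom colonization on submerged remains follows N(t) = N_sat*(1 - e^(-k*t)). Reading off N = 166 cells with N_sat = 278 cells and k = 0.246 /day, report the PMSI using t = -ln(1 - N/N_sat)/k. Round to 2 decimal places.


PMSI from diatom colonization curve:
N / N_sat = 166 / 278 = 0.597122
1 - N/N_sat = 0.402878
ln(1 - N/N_sat) = -0.909121
t = -ln(1 - N/N_sat) / k = -(-0.909121) / 0.246 = 3.70 days

3.70


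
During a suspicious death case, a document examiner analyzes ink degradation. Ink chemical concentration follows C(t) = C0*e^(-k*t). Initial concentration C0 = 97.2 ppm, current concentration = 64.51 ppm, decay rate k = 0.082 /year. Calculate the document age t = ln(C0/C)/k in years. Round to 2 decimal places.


Document age estimation:
C0/C = 97.2 / 64.51 = 1.506743
ln(C0/C) = 0.40995
t = 0.40995 / 0.082 = 5.00 years

5.00


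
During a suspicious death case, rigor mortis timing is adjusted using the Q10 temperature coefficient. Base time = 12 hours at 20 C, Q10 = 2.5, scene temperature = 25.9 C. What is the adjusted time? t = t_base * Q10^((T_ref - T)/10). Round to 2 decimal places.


Rigor mortis time adjustment:
Exponent = (T_ref - T_actual) / 10 = (20 - 25.9) / 10 = -0.59
Q10 factor = 2.5^-0.59 = 0.58239
t_adjusted = 12 * 0.58239 = 6.99 hours

6.99


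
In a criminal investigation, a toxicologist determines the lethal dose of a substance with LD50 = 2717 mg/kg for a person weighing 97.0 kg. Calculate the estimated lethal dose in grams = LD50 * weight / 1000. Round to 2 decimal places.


Lethal dose calculation:
Lethal dose = LD50 * body_weight / 1000
= 2717 * 97.0 / 1000
= 263549 / 1000
= 263.55 g

263.55


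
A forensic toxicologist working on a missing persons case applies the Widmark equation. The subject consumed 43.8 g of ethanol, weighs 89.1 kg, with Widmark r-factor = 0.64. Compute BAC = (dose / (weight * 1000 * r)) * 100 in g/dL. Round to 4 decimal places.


Applying the Widmark formula:
BAC = (dose_g / (body_wt * 1000 * r)) * 100
Denominator = 89.1 * 1000 * 0.64 = 57024
BAC = (43.8 / 57024) * 100
BAC = 0.0768 g/dL

0.0768


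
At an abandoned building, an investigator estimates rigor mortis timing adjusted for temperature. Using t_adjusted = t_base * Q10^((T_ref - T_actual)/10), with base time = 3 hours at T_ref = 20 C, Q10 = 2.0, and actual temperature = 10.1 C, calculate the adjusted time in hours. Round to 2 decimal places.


Rigor mortis time adjustment:
Exponent = (T_ref - T_actual) / 10 = (20 - 10.1) / 10 = 0.99
Q10 factor = 2.0^0.99 = 1.98618
t_adjusted = 3 * 1.98618 = 5.96 hours

5.96


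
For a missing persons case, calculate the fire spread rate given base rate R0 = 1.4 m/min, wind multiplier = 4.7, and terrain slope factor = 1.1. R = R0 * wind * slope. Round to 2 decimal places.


Fire spread rate calculation:
R = R0 * wind_factor * slope_factor
= 1.4 * 4.7 * 1.1
= 6.58 * 1.1
= 7.24 m/min

7.24


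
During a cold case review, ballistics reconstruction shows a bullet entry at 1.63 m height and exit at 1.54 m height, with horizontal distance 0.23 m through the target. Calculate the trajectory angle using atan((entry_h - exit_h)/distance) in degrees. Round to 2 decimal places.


Bullet trajectory angle:
Height difference = 1.63 - 1.54 = 0.09 m
angle = atan(0.09 / 0.23)
angle = atan(0.391304)
angle = 21.37 degrees

21.37


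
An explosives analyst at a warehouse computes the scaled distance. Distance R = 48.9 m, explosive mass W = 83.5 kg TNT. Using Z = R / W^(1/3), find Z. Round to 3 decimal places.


Scaled distance calculation:
W^(1/3) = 83.5^(1/3) = 4.370812
Z = R / W^(1/3) = 48.9 / 4.370812
Z = 11.188 m/kg^(1/3)

11.188


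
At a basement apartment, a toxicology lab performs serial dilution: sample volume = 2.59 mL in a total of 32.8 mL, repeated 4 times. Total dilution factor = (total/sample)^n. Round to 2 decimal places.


Dilution factor calculation:
Single dilution = V_total / V_sample = 32.8 / 2.59 ≈ 12.664093
Number of dilutions = 4
Total DF = (32.8 / 2.59)^4 (full precision, rounded at the end) = 25721.50

25721.50


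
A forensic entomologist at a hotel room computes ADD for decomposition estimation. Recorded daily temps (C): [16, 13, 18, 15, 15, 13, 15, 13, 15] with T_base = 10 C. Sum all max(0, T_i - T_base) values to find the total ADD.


Computing ADD day by day:
Day 1: max(0, 16 - 10) = 6
Day 2: max(0, 13 - 10) = 3
Day 3: max(0, 18 - 10) = 8
Day 4: max(0, 15 - 10) = 5
Day 5: max(0, 15 - 10) = 5
Day 6: max(0, 13 - 10) = 3
Day 7: max(0, 15 - 10) = 5
Day 8: max(0, 13 - 10) = 3
Day 9: max(0, 15 - 10) = 5
Total ADD = 43

43


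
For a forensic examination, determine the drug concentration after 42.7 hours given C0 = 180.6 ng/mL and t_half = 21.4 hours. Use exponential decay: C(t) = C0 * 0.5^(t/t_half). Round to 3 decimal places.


Drug concentration decay:
Number of half-lives = t / t_half = 42.7 / 21.4 = 1.995327
Decay factor = 0.5^1.995327 = 0.25081108
C(t) = 180.6 * 0.25081108 = 45.296 ng/mL

45.296


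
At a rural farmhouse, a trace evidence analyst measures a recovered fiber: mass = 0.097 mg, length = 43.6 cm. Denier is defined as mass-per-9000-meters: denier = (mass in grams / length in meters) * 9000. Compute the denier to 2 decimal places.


Denier calculation:
Mass in grams = 0.097 mg / 1000 = 0.000097 g
Length in meters = 43.6 cm / 100 = 0.436 m
Linear density = mass / length = 0.000097 / 0.436 = 0.00022248 g/m
Denier = (g/m) * 9000 = 0.00022248 * 9000 = 2.00

2.00


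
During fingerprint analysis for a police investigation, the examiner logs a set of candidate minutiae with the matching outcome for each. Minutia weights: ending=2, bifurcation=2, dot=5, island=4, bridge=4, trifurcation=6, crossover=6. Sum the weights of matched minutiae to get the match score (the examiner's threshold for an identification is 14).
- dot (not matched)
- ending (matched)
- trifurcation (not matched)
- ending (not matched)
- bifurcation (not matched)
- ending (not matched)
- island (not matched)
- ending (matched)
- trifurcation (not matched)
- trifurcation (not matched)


Weighted minutiae match score:
  dot: not matched, +0
  ending: matched, +2 (running total 2)
  trifurcation: not matched, +0
  ending: not matched, +0
  bifurcation: not matched, +0
  ending: not matched, +0
  island: not matched, +0
  ending: matched, +2 (running total 4)
  trifurcation: not matched, +0
  trifurcation: not matched, +0
Total score = 4
Threshold = 14; verdict = inconclusive

4


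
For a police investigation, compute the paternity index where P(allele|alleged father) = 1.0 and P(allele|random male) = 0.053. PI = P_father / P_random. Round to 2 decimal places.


Paternity Index calculation:
PI = P(allele|father) / P(allele|random)
PI = 1.0 / 0.053
PI = 18.87

18.87


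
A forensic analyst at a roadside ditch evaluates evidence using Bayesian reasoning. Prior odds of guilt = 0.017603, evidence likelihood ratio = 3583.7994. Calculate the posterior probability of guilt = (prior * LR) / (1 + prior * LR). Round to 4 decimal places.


Bayesian evidence evaluation:
Posterior odds = prior_odds * LR = 0.017603 * 3583.7994 = 63.08562
Posterior probability = posterior_odds / (1 + posterior_odds)
= 63.08562 / (1 + 63.08562)
= 63.08562 / 64.08562
= 0.9844

0.9844


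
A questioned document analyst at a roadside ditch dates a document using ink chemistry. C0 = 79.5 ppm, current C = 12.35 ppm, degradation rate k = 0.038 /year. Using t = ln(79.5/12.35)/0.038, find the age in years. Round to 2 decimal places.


Document age estimation:
C0/C = 79.5 / 12.35 = 6.437247
ln(C0/C) = 1.862101
t = 1.862101 / 0.038 = 49.00 years

49.00


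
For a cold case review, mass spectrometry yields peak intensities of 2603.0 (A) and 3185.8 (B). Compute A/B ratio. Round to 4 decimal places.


Spectral peak ratio:
Peak A = 2603.0 counts
Peak B = 3185.8 counts
Ratio = 2603.0 / 3185.8 = 0.8171

0.8171


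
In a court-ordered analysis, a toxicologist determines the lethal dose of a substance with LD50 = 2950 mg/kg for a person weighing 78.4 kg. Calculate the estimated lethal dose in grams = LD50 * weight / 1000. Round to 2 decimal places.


Lethal dose calculation:
Lethal dose = LD50 * body_weight / 1000
= 2950 * 78.4 / 1000
= 231280 / 1000
= 231.28 g

231.28


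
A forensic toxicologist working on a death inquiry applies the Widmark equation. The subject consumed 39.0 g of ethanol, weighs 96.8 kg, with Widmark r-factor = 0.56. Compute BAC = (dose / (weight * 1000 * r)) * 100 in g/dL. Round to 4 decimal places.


Applying the Widmark formula:
BAC = (dose_g / (body_wt * 1000 * r)) * 100
Denominator = 96.8 * 1000 * 0.56 = 54208
BAC = (39.0 / 54208) * 100
BAC = 0.0719 g/dL

0.0719


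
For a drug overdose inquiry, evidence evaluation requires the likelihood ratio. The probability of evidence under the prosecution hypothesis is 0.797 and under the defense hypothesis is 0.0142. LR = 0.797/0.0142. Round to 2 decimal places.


Likelihood ratio calculation:
LR = P(E|Hp) / P(E|Hd)
LR = 0.797 / 0.0142
LR = 56.13

56.13


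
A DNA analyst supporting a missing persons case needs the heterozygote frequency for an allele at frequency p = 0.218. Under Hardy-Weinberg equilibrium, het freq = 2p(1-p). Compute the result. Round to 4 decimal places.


Hardy-Weinberg heterozygote frequency:
q = 1 - p = 1 - 0.218 = 0.782
2pq = 2 * 0.218 * 0.782 = 0.3410

0.3410


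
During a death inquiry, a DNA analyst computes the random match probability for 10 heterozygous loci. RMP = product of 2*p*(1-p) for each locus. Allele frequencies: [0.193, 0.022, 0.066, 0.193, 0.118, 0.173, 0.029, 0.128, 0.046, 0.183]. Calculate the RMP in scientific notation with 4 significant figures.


Computing RMP for 10 loci:
Locus 1: 2 * 0.193 * 0.807 = 0.311502
Locus 2: 2 * 0.022 * 0.978 = 0.043032
Locus 3: 2 * 0.066 * 0.934 = 0.123288
Locus 4: 2 * 0.193 * 0.807 = 0.311502
Locus 5: 2 * 0.118 * 0.882 = 0.208152
Locus 6: 2 * 0.173 * 0.827 = 0.286142
Locus 7: 2 * 0.029 * 0.971 = 0.056318
Locus 8: 2 * 0.128 * 0.872 = 0.223232
Locus 9: 2 * 0.046 * 0.954 = 0.087768
Locus 10: 2 * 0.183 * 0.817 = 0.299022
RMP = 1.012e-08

1.012e-08


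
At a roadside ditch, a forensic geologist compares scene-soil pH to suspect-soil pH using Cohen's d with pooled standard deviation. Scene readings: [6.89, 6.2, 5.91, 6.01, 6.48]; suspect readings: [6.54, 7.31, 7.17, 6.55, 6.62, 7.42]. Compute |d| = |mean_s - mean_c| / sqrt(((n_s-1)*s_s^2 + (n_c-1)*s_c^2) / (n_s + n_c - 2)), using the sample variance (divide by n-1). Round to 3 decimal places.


Pooled-variance Cohen's d for soil pH comparison:
Scene mean = 31.49 / 5 = 6.298
Suspect mean = 41.61 / 6 = 6.935
Scene sample variance s_s^2 = 0.15667
Suspect sample variance s_c^2 = 0.16691
Pooled variance = ((n_s-1)*s_s^2 + (n_c-1)*s_c^2) / (n_s + n_c - 2) = 0.162359
Pooled SD = sqrt(0.162359) = 0.402938
Mean difference = -0.637
|d| = |-0.637| / 0.402938 = 1.581

1.581


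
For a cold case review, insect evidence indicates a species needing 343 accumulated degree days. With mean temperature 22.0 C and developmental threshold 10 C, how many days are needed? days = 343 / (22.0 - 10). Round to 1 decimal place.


Insect development time:
Effective temperature = avg_temp - T_base = 22.0 - 10 = 12.0 C
Days = ADD / effective_temp = 343 / 12.0 = 28.6 days

28.6


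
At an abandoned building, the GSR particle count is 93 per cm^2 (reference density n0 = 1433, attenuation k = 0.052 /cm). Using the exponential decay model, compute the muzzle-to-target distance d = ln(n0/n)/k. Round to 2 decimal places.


GSR distance calculation:
n0/n = 1433 / 93 = 15.408602
ln(n0/n) = 2.734926
d = 2.734926 / 0.052 = 52.59 cm

52.59


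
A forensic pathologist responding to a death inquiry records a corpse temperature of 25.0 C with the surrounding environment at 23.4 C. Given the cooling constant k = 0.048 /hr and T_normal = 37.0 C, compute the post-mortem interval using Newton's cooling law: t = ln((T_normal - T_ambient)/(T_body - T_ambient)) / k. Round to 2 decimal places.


Using Newton's law of cooling:
t = ln((T_normal - T_ambient) / (T_body - T_ambient)) / k
T_normal - T_ambient = 13.6
T_body - T_ambient = 1.6
Ratio = 8.5
ln(ratio) = 2.140066
t = 2.140066 / 0.048 = 44.58 hours

44.58


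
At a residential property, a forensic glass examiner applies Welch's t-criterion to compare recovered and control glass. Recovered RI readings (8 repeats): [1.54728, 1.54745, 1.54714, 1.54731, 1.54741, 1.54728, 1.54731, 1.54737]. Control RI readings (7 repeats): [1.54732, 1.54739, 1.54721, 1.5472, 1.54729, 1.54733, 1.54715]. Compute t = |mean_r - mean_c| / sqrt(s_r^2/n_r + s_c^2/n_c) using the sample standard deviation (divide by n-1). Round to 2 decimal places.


Welch's t-criterion for glass RI comparison:
Recovered mean = sum / n_r = 12.37855 / 8 = 1.5473188
Control mean = sum / n_c = 10.83089 / 7 = 1.54727
Recovered sample variance s_r^2 = 9.04107e-09
Control sample variance s_c^2 = 7.3e-09
Welch SE (unpooled) = sqrt(s_r^2/n_r + s_c^2/n_c) = sqrt(1.13013e-09 + 1.04286e-09) = sqrt(2.17299e-09) = 4.66153e-05
|mean_r - mean_c| = 4.875e-05
t = 4.875e-05 / 4.66153e-05 = 1.05

1.05


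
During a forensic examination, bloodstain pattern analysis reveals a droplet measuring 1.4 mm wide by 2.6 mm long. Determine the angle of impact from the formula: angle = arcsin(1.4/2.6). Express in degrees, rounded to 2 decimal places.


Blood spatter impact angle calculation:
width / length = 1.4 / 2.6 = 0.538462
angle = arcsin(0.538462)
angle = 32.58 degrees

32.58


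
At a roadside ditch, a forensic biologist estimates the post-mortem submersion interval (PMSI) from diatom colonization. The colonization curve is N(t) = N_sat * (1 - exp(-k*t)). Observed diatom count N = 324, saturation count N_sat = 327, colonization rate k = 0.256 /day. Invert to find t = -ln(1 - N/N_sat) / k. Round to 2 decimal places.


PMSI from diatom colonization curve:
N / N_sat = 324 / 327 = 0.990826
1 - N/N_sat = 0.009174
ln(1 - N/N_sat) = -4.691382
t = -ln(1 - N/N_sat) / k = -(-4.691382) / 0.256 = 18.33 days

18.33


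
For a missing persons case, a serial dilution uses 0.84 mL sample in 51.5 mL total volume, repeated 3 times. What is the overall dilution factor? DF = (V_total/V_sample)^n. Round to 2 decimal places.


Dilution factor calculation:
Single dilution = V_total / V_sample = 51.5 / 0.84 ≈ 61.309524
Number of dilutions = 3
Total DF = (51.5 / 0.84)^3 (full precision, rounded at the end) = 230453.78

230453.78


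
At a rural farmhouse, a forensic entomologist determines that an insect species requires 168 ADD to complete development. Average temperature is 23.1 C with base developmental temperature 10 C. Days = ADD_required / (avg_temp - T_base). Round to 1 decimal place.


Insect development time:
Effective temperature = avg_temp - T_base = 23.1 - 10 = 13.1 C
Days = ADD / effective_temp = 168 / 13.1 = 12.8 days

12.8


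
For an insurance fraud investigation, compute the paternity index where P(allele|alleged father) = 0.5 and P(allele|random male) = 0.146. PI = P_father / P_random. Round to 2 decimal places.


Paternity Index calculation:
PI = P(allele|father) / P(allele|random)
PI = 0.5 / 0.146
PI = 3.42

3.42


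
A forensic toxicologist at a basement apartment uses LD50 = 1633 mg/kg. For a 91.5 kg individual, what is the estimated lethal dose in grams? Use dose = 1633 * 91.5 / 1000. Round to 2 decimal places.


Lethal dose calculation:
Lethal dose = LD50 * body_weight / 1000
= 1633 * 91.5 / 1000
= 149419.5 / 1000
= 149.42 g

149.42


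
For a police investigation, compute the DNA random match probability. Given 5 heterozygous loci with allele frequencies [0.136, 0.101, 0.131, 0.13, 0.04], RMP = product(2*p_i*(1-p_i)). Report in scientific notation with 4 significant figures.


Computing RMP for 5 loci:
Locus 1: 2 * 0.136 * 0.864 = 0.235008
Locus 2: 2 * 0.101 * 0.899 = 0.181598
Locus 3: 2 * 0.131 * 0.869 = 0.227678
Locus 4: 2 * 0.13 * 0.87 = 0.2262
Locus 5: 2 * 0.04 * 0.96 = 0.0768
RMP = 1.688e-04

1.688e-04


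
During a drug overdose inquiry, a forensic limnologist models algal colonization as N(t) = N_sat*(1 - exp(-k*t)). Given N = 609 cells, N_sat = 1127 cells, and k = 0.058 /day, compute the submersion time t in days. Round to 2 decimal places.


PMSI from diatom colonization curve:
N / N_sat = 609 / 1127 = 0.540373
1 - N/N_sat = 0.459627
ln(1 - N/N_sat) = -0.77734
t = -ln(1 - N/N_sat) / k = -(-0.77734) / 0.058 = 13.40 days

13.40


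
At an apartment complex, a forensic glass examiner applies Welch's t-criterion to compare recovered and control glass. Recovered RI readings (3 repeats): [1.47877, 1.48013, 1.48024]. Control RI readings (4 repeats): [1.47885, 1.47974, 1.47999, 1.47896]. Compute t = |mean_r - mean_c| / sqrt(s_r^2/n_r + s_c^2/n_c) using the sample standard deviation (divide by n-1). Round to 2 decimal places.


Welch's t-criterion for glass RI comparison:
Recovered mean = sum / n_r = 4.43914 / 3 = 1.4797133
Control mean = sum / n_c = 5.91754 / 4 = 1.479385
Recovered sample variance s_r^2 = 6.70433e-07
Control sample variance s_c^2 = 3.19633e-07
Welch SE (unpooled) = sqrt(s_r^2/n_r + s_c^2/n_c) = sqrt(2.23478e-07 + 7.99083e-08) = sqrt(3.03386e-07) = 0.000550805
|mean_r - mean_c| = 0.000328333
t = 0.000328333 / 0.000550805 = 0.60

0.60


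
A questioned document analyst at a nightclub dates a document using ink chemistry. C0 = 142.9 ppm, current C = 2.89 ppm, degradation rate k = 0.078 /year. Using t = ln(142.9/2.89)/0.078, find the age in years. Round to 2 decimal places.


Document age estimation:
C0/C = 142.9 / 2.89 = 49.446367
ln(C0/C) = 3.900889
t = 3.900889 / 0.078 = 50.01 years

50.01


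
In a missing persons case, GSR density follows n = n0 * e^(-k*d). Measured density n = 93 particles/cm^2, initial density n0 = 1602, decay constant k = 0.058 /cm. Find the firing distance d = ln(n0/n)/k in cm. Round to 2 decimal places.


GSR distance calculation:
n0/n = 1602 / 93 = 17.225806
ln(n0/n) = 2.846409
d = 2.846409 / 0.058 = 49.08 cm

49.08


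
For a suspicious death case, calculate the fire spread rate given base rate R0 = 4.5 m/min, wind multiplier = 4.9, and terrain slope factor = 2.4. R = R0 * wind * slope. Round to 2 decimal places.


Fire spread rate calculation:
R = R0 * wind_factor * slope_factor
= 4.5 * 4.9 * 2.4
= 22.05 * 2.4
= 52.92 m/min

52.92


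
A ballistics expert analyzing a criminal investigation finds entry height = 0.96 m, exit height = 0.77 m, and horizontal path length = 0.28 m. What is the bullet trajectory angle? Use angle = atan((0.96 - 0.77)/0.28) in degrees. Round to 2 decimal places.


Bullet trajectory angle:
Height difference = 0.96 - 0.77 = 0.19 m
angle = atan(0.19 / 0.28)
angle = atan(0.678571)
angle = 34.16 degrees

34.16


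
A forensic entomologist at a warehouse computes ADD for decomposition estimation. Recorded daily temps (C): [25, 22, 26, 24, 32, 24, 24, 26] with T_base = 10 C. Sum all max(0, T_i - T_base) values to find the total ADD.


Computing ADD day by day:
Day 1: max(0, 25 - 10) = 15
Day 2: max(0, 22 - 10) = 12
Day 3: max(0, 26 - 10) = 16
Day 4: max(0, 24 - 10) = 14
Day 5: max(0, 32 - 10) = 22
Day 6: max(0, 24 - 10) = 14
Day 7: max(0, 24 - 10) = 14
Day 8: max(0, 26 - 10) = 16
Total ADD = 123

123


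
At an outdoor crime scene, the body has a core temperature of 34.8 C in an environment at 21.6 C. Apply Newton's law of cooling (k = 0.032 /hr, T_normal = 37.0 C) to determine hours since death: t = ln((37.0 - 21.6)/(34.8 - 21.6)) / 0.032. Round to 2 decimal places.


Using Newton's law of cooling:
t = ln((T_normal - T_ambient) / (T_body - T_ambient)) / k
T_normal - T_ambient = 15.4
T_body - T_ambient = 13.2
Ratio = 1.166667
ln(ratio) = 0.154151
t = 0.154151 / 0.032 = 4.82 hours

4.82


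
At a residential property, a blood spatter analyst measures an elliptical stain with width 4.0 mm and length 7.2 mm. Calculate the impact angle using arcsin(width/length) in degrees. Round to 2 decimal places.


Blood spatter impact angle calculation:
width / length = 4.0 / 7.2 = 0.555556
angle = arcsin(0.555556)
angle = 33.75 degrees

33.75


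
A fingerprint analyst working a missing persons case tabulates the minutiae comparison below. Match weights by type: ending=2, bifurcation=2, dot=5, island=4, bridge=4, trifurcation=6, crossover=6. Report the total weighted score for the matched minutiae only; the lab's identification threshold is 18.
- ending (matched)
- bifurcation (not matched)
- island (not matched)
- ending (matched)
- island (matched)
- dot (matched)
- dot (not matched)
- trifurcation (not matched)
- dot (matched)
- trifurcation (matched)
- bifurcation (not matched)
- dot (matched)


Weighted minutiae match score:
  ending: matched, +2 (running total 2)
  bifurcation: not matched, +0
  island: not matched, +0
  ending: matched, +2 (running total 4)
  island: matched, +4 (running total 8)
  dot: matched, +5 (running total 13)
  dot: not matched, +0
  trifurcation: not matched, +0
  dot: matched, +5 (running total 18)
  trifurcation: matched, +6 (running total 24)
  bifurcation: not matched, +0
  dot: matched, +5 (running total 29)
Total score = 29
Threshold = 18; verdict = identification

29
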